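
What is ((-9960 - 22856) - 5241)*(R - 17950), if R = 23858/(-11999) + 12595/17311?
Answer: 141904678958475031/207714689 ≈ 6.8317e+8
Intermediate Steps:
R = -261878433/207714689 (R = 23858*(-1/11999) + 12595*(1/17311) = -23858/11999 + 12595/17311 = -261878433/207714689 ≈ -1.2608)
((-9960 - 22856) - 5241)*(R - 17950) = ((-9960 - 22856) - 5241)*(-261878433/207714689 - 17950) = (-32816 - 5241)*(-3728740545983/207714689) = -38057*(-3728740545983/207714689) = 141904678958475031/207714689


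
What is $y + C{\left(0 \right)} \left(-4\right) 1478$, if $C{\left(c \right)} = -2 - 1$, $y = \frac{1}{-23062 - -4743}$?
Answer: $\frac{324905783}{18319} \approx 17736.0$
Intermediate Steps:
$y = - \frac{1}{18319}$ ($y = \frac{1}{-23062 + 4743} = \frac{1}{-18319} = - \frac{1}{18319} \approx -5.4588 \cdot 10^{-5}$)
$C{\left(c \right)} = -3$ ($C{\left(c \right)} = -2 - 1 = -3$)
$y + C{\left(0 \right)} \left(-4\right) 1478 = - \frac{1}{18319} + \left(-3\right) \left(-4\right) 1478 = - \frac{1}{18319} + 12 \cdot 1478 = - \frac{1}{18319} + 17736 = \frac{324905783}{18319}$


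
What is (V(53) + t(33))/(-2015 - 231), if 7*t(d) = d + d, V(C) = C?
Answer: -437/15722 ≈ -0.027795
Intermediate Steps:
t(d) = 2*d/7 (t(d) = (d + d)/7 = (2*d)/7 = 2*d/7)
(V(53) + t(33))/(-2015 - 231) = (53 + (2/7)*33)/(-2015 - 231) = (53 + 66/7)/(-2246) = (437/7)*(-1/2246) = -437/15722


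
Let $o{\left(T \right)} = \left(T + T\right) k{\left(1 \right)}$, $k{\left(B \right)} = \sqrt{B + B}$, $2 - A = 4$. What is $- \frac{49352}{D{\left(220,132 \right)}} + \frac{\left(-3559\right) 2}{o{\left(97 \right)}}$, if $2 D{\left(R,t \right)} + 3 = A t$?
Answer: $\frac{98704}{267} - \frac{3559 \sqrt{2}}{194} \approx 343.73$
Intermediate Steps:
$A = -2$ ($A = 2 - 4 = -2$)
$k{\left(B \right)} = \sqrt{2} \sqrt{B}$ ($k{\left(B \right)} = \sqrt{2 B} = \sqrt{2} \sqrt{B}$)
$D{\left(R,t \right)} = - \frac{3}{2} - t$ ($D{\left(R,t \right)} = - \frac{3}{2} + \frac{\left(-2\right) t}{2} = - \frac{3}{2} - t$)
$o{\left(T \right)} = 2 T \sqrt{2}$ ($o{\left(T \right)} = \left(T + T\right) \sqrt{2} \sqrt{1} = 2 T \sqrt{2} \cdot 1 = 2 T \sqrt{2}$)
$- \frac{49352}{D{\left(220,132 \right)}} + \frac{\left(-3559\right) 2}{o{\left(97 \right)}} = - \frac{49352}{- \frac{3}{2} - 132} + \frac{\left(-3559\right) 2}{2 \cdot 97 \sqrt{2}} = - \frac{49352}{- \frac{3}{2} - 132} - \frac{7118}{194 \sqrt{2}} = - \frac{49352}{- \frac{267}{2}} - 7118 \frac{\sqrt{2}}{388} = \left(-49352\right) \left(- \frac{2}{267}\right) - \frac{3559 \sqrt{2}}{194} = \frac{98704}{267} - \frac{3559 \sqrt{2}}{194}$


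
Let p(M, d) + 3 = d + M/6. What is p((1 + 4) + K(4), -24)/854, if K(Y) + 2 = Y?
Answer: -155/5124 ≈ -0.030250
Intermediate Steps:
K(Y) = -2 + Y
p(M, d) = -3 + d + M/6 (p(M, d) = -3 + (d + M/6) = -3 + d + M/6)
p((1 + 4) + K(4), -24)/854 = (-3 - 24 + ((1 + 4) + (-2 + 4))/6)/854 = (-3 - 24 + (5 + 2)/6)*(1/854) = (-3 - 24 + (1/6)*7)*(1/854) = (-3 - 24 + 7/6)*(1/854) = -155/6*1/854 = -155/5124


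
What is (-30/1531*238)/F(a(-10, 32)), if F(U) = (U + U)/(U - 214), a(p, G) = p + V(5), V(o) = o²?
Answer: 47362/1531 ≈ 30.935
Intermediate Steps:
a(p, G) = 25 + p (a(p, G) = p + 5² = p + 25 = 25 + p)
F(U) = 2*U/(-214 + U) (F(U) = (2*U)/(-214 + U) = 2*U/(-214 + U))
(-30/1531*238)/F(a(-10, 32)) = (-30/1531*238)/((2*(25 - 10)/(-214 + (25 - 10)))) = (-30*1/1531*238)/((2*15/(-214 + 15))) = (-30/1531*238)/((2*15/(-199))) = -7140/(1531*(2*15*(-1/199))) = -7140/(1531*(-30/199)) = -7140/1531*(-199/30) = 47362/1531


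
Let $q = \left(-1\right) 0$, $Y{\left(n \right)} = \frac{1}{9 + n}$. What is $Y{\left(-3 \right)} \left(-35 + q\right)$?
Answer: $- \frac{35}{6} \approx -5.8333$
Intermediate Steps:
$q = 0$
$Y{\left(-3 \right)} \left(-35 + q\right) = \frac{-35 + 0}{9 - 3} = \frac{1}{6} \left(-35\right) = - \frac{35}{6}$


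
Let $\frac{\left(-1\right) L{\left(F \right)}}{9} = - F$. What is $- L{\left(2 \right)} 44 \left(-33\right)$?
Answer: $26136$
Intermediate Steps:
$L{\left(F \right)} = 9 F$ ($L{\left(F \right)} = - 9 \left(- F\right) = 9 F$)
$- L{\left(2 \right)} 44 \left(-33\right) = - 9 \cdot 2 \cdot 44 \left(-33\right) = \left(-1\right) 18 \cdot 44 \left(-33\right) = \left(-18\right) 44 \left(-33\right) = \left(-792\right) \left(-33\right) = 26136$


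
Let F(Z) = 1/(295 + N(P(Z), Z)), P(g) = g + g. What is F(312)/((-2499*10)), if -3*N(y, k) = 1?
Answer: -1/7363720 ≈ -1.3580e-7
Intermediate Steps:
P(g) = 2*g
N(y, k) = -1/3 (N(y, k) = -1/3*1 = -1/3)
F(Z) = 3/884 (F(Z) = 1/(295 - 1/3) = 1/(884/3) = 3/884)
F(312)/((-2499*10)) = 3/(884*((-2499*10))) = (3/884)/(-24990) = (3/884)*(-1/24990) = -1/7363720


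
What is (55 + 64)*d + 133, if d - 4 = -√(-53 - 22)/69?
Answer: 609 - 595*I*√3/69 ≈ 609.0 - 14.936*I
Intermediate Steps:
d = 4 - 5*I*√3/69 (d = 4 - √(-53 - 22)/69 = 4 - √(-75)*(1/69) = 4 - 5*I*√3*(1/69) = 4 - 5*I*√3/69 ≈ 4.0 - 0.12551*I)
(55 + 64)*d + 133 = (55 + 64)*(4 - 5*I*√3/69) + 133 = 119*(4 - 5*I*√3/69) + 133 = (476 - 595*I*√3/69) + 133 = 609 - 595*I*√3/69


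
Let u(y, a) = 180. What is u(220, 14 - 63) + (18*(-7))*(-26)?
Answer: 3456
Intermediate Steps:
u(220, 14 - 63) + (18*(-7))*(-26) = 180 + (18*(-7))*(-26) = 180 - 126*(-26) = 180 + 3276 = 3456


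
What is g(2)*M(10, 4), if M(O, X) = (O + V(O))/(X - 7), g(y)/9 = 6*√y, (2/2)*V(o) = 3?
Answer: -234*√2 ≈ -330.93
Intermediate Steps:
V(o) = 3
g(y) = 54*√y (g(y) = 9*(6*√y) = 54*√y)
M(O, X) = (3 + O)/(-7 + X) (M(O, X) = (O + 3)/(X - 7) = (3 + O)/(-7 + X))
g(2)*M(10, 4) = (54*√2)*((3 + 10)/(-7 + 4)) = (54*√2)*(13/(-3)) = (54*√2)*(-⅓*13) = (54*√2)*(-13/3) = -234*√2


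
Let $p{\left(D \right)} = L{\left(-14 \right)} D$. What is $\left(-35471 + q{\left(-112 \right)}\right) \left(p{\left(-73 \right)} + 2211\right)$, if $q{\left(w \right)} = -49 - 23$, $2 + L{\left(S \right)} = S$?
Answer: $-120099797$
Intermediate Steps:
$L{\left(S \right)} = -2 + S$
$q{\left(w \right)} = -72$
$p{\left(D \right)} = - 16 D$ ($p{\left(D \right)} = \left(-2 - 14\right) D = - 16 D$)
$\left(-35471 + q{\left(-112 \right)}\right) \left(p{\left(-73 \right)} + 2211\right) = \left(-35471 - 72\right) \left(\left(-16\right) \left(-73\right) + 2211\right) = - 35543 \left(1168 + 2211\right) = \left(-35543\right) 3379 = -120099797$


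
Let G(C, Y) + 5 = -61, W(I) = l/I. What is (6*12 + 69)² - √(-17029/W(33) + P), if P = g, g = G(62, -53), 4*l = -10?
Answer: 19881 - 16*√21945/5 ≈ 19407.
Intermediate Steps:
l = -5/2 (l = (¼)*(-10) = -5/2 ≈ -2.5000)
W(I) = -5/(2*I)
G(C, Y) = -66 (G(C, Y) = -5 - 61 = -66)
g = -66
P = -66
(6*12 + 69)² - √(-17029/W(33) + P) = (6*12 + 69)² - √(-17029/((-5/2/33)) - 66) = (72 + 69)² - √(-17029/((-5/2*1/33)) - 66) = 141² - √(-17029/(-5/66) - 66) = 19881 - √(-17029*(-66/5) - 66) = 19881 - √(1123914/5 - 66) = 19881 - √(1123584/5) = 19881 - 16*√21945/5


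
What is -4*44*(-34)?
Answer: 5984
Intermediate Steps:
-4*44*(-34) = -176*(-34) = 5984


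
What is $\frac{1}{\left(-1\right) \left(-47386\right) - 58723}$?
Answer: $- \frac{1}{11337} \approx -8.8207 \cdot 10^{-5}$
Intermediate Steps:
$\frac{1}{\left(-1\right) \left(-47386\right) - 58723} = \frac{1}{47386 - 58723} = \frac{1}{-11337} = - \frac{1}{11337}$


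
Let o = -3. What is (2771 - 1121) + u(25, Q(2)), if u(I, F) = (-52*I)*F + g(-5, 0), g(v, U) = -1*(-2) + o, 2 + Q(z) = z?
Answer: 1649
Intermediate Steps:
Q(z) = -2 + z
g(v, U) = -1 (g(v, U) = -1*(-2) - 3 = 2 - 3 = -1)
u(I, F) = -1 - 52*F*I (u(I, F) = (-52*I)*F - 1 = -52*F*I - 1 = -1 - 52*F*I)
(2771 - 1121) + u(25, Q(2)) = (2771 - 1121) + (-1 - 52*(-2 + 2)*25) = 1650 + (-1 - 52*0*25) = 1650 + (-1 + 0) = 1650 - 1 = 1649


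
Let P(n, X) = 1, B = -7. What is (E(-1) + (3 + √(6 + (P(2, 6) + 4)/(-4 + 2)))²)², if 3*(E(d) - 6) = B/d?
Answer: 20161/36 + 125*√14 ≈ 1027.7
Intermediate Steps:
E(d) = 6 - 7/(3*d) (E(d) = 6 + (-7/d)/3 = 6 - 7/(3*d))
(E(-1) + (3 + √(6 + (P(2, 6) + 4)/(-4 + 2)))²)² = ((6 - 7/3/(-1)) + (3 + √(6 + (1 + 4)/(-4 + 2)))²)² = ((6 - 7/3*(-1)) + (3 + √(6 + 5/(-2)))²)² = ((6 + 7/3) + (3 + √(6 + 5*(-½)))²)² = (25/3 + (3 + √(6 - 5/2))²)² = (25/3 + (3 + √(7/2))²)² = (25/3 + (3 + √14/2)²)²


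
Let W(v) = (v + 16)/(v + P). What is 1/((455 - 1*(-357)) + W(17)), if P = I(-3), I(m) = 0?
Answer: 17/13837 ≈ 0.0012286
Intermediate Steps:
P = 0
W(v) = (16 + v)/v (W(v) = (v + 16)/(v + 0) = (16 + v)/v)
1/((455 - 1*(-357)) + W(17)) = 1/((455 - 1*(-357)) + (16 + 17)/17) = 1/((455 + 357) + (1/17)*33) = 1/(812 + 33/17) = 1/(13837/17) = 17/13837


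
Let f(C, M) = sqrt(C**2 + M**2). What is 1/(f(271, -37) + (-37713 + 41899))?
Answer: 2093/8723893 - sqrt(74810)/17447786 ≈ 0.00022424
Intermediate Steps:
1/(f(271, -37) + (-37713 + 41899)) = 1/(sqrt(271**2 + (-37)**2) + (-37713 + 41899)) = 1/(sqrt(73441 + 1369) + 4186) = 1/(sqrt(74810) + 4186) = 1/(4186 + sqrt(74810))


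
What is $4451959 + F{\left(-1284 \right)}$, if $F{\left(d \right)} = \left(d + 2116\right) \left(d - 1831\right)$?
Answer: $1860279$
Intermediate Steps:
$F{\left(d \right)} = \left(-1831 + d\right) \left(2116 + d\right)$ ($F{\left(d \right)} = \left(2116 + d\right) \left(-1831 + d\right) = \left(-1831 + d\right) \left(2116 + d\right)$)
$4451959 + F{\left(-1284 \right)} = 4451959 + \left(-3874396 + \left(-1284\right)^{2} + 285 \left(-1284\right)\right) = 4451959 - 2591680 = 1860279$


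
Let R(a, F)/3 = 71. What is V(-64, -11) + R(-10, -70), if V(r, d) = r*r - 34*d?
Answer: 4683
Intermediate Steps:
R(a, F) = 213 (R(a, F) = 3*71 = 213)
V(r, d) = r² - 34*d
V(-64, -11) + R(-10, -70) = ((-64)² - 34*(-11)) + 213 = (4096 + 374) + 213 = 4470 + 213 = 4683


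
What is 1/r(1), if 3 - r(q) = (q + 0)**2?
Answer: 1/2 ≈ 0.50000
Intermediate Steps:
r(q) = 3 - q**2 (r(q) = 3 - (q + 0)**2 = 3 - q**2)
1/r(1) = 1/(3 - 1*1**2) = 1/(3 - 1*1) = 1/(3 - 1) = 1/2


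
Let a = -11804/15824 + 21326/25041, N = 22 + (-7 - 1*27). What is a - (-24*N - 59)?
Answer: -22674773219/99062196 ≈ -228.89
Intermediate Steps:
N = -12 (N = 22 + (-7 - 27) = 22 - 34 = -12)
a = 10469665/99062196 (a = -11804*1/15824 + 21326*(1/25041) = -2951/3956 + 21326/25041 = 10469665/99062196 ≈ 0.10569)
a - (-24*N - 59) = 10469665/99062196 - (-24*(-12) - 59) = 10469665/99062196 - (288 - 59) = 10469665/99062196 - 1*229 = 10469665/99062196 - 229 = -22674773219/99062196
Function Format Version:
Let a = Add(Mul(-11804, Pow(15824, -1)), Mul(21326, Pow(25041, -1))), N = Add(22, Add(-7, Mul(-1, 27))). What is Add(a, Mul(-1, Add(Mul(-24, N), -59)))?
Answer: Rational(-22674773219, 99062196) ≈ -228.89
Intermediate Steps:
N = -12 (N = Add(22, Add(-7, -27)) = Add(22, -34) = -12)
a = Rational(10469665, 99062196) (a = Add(Mul(-11804, Rational(1, 15824)), Mul(21326, Rational(1, 25041))) = Add(Rational(-2951, 3956), Rational(21326, 25041)) = Rational(10469665, 99062196) ≈ 0.10569)
Add(a, Mul(-1, Add(Mul(-24, N), -59))) = Add(Rational(10469665, 99062196), Mul(-1, Add(Mul(-24, -12), -59))) = Add(Rational(10469665, 99062196), Mul(-1, Add(288, -59))) = Add(Rational(10469665, 99062196), Mul(-1, 229)) = Add(Rational(10469665, 99062196), -229) = Rational(-22674773219, 99062196)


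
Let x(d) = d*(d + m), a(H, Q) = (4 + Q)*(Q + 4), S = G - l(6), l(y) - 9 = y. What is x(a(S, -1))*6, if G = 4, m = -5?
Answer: 216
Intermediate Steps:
l(y) = 9 + y
S = -11 (S = 4 - (9 + 6) = 4 - 1*15 = 4 - 15 = -11)
a(H, Q) = (4 + Q)² (a(H, Q) = (4 + Q)*(4 + Q) = (4 + Q)²)
x(d) = d*(-5 + d) (x(d) = d*(d - 5) = d*(-5 + d))
x(a(S, -1))*6 = ((4 - 1)²*(-5 + (4 - 1)²))*6 = (3²*(-5 + 3²))*6 = (9*(-5 + 9))*6 = (9*4)*6 = 36*6 = 216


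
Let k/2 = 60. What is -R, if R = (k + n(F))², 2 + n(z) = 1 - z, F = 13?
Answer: -11236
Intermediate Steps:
n(z) = -1 - z (n(z) = -2 + (1 - z) = -1 - z)
k = 120 (k = 2*60 = 120)
R = 11236 (R = (120 + (-1 - 1*13))² = (120 + (-1 - 13))² = (120 - 14)² = 106² = 11236)
-R = -1*11236 = -11236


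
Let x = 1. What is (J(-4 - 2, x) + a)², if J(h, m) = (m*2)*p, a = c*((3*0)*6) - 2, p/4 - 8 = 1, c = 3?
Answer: 4900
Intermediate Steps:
p = 36 (p = 32 + 4*1 = 32 + 4 = 36)
a = -2 (a = 3*((3*0)*6) - 2 = 3*(0*6) - 2 = 3*0 - 2 = 0 - 2 = -2)
J(h, m) = 72*m (J(h, m) = (m*2)*36 = (2*m)*36 = 72*m)
(J(-4 - 2, x) + a)² = (72*1 - 2)² = (72 - 2)² = 70² = 4900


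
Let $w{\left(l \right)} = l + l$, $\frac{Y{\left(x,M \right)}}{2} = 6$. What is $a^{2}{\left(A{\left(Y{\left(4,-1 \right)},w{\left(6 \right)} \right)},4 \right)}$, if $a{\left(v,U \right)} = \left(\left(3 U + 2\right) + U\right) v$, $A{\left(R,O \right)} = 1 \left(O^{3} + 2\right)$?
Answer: $969699600$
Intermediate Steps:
$Y{\left(x,M \right)} = 12$ ($Y{\left(x,M \right)} = 2 \cdot 6 = 12$)
$w{\left(l \right)} = 2 l$
$A{\left(R,O \right)} = 2 + O^{3}$ ($A{\left(R,O \right)} = 1 \left(2 + O^{3}\right) = 2 + O^{3}$)
$a{\left(v,U \right)} = v \left(2 + 4 U\right)$ ($a{\left(v,U \right)} = \left(\left(2 + 3 U\right) + U\right) v = \left(2 + 4 U\right) v = v \left(2 + 4 U\right)$)
$a^{2}{\left(A{\left(Y{\left(4,-1 \right)},w{\left(6 \right)} \right)},4 \right)} = \left(2 \left(2 + \left(2 \cdot 6\right)^{3}\right) \left(1 + 2 \cdot 4\right)\right)^{2} = \left(2 \left(2 + 12^{3}\right) \left(1 + 8\right)\right)^{2} = \left(2 \left(2 + 1728\right) 9\right)^{2} = \left(2 \cdot 1730 \cdot 9\right)^{2} = 31140^{2} = 969699600$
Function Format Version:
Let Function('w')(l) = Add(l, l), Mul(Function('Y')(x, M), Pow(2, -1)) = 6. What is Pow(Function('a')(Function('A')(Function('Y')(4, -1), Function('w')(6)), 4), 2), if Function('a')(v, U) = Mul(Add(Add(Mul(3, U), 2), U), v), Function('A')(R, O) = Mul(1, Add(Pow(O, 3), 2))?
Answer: 969699600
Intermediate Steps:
Function('Y')(x, M) = 12 (Function('Y')(x, M) = Mul(2, 6) = 12)
Function('w')(l) = Mul(2, l)
Function('A')(R, O) = Add(2, Pow(O, 3)) (Function('A')(R, O) = Mul(1, Add(2, Pow(O, 3))) = Add(2, Pow(O, 3)))
Function('a')(v, U) = Mul(v, Add(2, Mul(4, U))) (Function('a')(v, U) = Mul(Add(Add(2, Mul(3, U)), U), v) = Mul(Add(2, Mul(4, U)), v) = Mul(v, Add(2, Mul(4, U))))
Pow(Function('a')(Function('A')(Function('Y')(4, -1), Function('w')(6)), 4), 2) = Pow(Mul(2, Add(2, Pow(Mul(2, 6), 3)), Add(1, Mul(2, 4))), 2) = Pow(Mul(2, Add(2, Pow(12, 3)), Add(1, 8)), 2) = Pow(Mul(2, Add(2, 1728), 9), 2) = Pow(Mul(2, 1730, 9), 2) = Pow(31140, 2) = 969699600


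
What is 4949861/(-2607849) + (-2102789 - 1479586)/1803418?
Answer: -18268961486273/4703041827882 ≈ -3.8845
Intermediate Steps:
4949861/(-2607849) + (-2102789 - 1479586)/1803418 = 4949861*(-1/2607849) - 3582375*1/1803418 = -4949861/2607849 - 3582375/1803418 = -18268961486273/4703041827882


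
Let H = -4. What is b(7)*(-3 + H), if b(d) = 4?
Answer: -28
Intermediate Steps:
b(7)*(-3 + H) = 4*(-3 - 4) = 4*(-7) = -28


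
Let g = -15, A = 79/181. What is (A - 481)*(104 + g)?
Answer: -7741398/181 ≈ -42770.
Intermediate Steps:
A = 79/181 (A = 79*(1/181) = 79/181 ≈ 0.43646)
(A - 481)*(104 + g) = (79/181 - 481)*(104 - 15) = -86982/181*89 = -7741398/181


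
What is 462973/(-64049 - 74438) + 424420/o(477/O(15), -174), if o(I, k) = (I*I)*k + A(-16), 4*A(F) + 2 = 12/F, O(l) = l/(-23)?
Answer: -17261032089693543/5156181094995317 ≈ -3.3476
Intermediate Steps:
O(l) = -l/23 (O(l) = l*(-1/23) = -l/23)
A(F) = -1/2 + 3/F (A(F) = -1/2 + (12/F)/4 = -1/2 + 3/F)
o(I, k) = -11/16 + k*I**2 (o(I, k) = (I*I)*k + (1/2)*(6 - 1*(-16))/(-16) = I**2*k + (1/2)*(-1/16)*(6 + 16) = k*I**2 + (1/2)*(-1/16)*22 = k*I**2 - 11/16 = -11/16 + k*I**2)
462973/(-64049 - 74438) + 424420/o(477/O(15), -174) = 462973/(-64049 - 74438) + 424420/(-11/16 - 174*(477/((-1/23*15)))**2) = 462973/(-138487) + 424420/(-11/16 - 174*(477/(-15/23))**2) = 462973*(-1/138487) + 424420/(-11/16 - 174*(477*(-23/15))**2) = -462973/138487 + 424420/(-11/16 - 174*(-3657/5)**2) = -462973/138487 + 424420/(-11/16 - 174*13373649/25) = -462973/138487 + 424420/(-11/16 - 2327014926/25) = -462973/138487 + 424420/(-37232239091/400) = -462973/138487 + 424420*(-400/37232239091) = -462973/138487 - 169768000/37232239091 = -17261032089693543/5156181094995317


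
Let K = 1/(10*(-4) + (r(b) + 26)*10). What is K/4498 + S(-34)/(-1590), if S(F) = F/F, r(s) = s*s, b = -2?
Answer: -116789/185947320 ≈ -0.00062808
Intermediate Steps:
r(s) = s**2
K = 1/260 (K = 1/(10*(-4) + ((-2)**2 + 26)*10) = 1/(-40 + (4 + 26)*10) = 1/(-40 + 30*10) = 1/(-40 + 300) = 1/260 ≈ 0.0038462)
S(F) = 1
K/4498 + S(-34)/(-1590) = (1/260)/4498 + 1/(-1590) = (1/260)*(1/4498) + 1*(-1/1590) = 1/1169480 - 1/1590 = -116789/185947320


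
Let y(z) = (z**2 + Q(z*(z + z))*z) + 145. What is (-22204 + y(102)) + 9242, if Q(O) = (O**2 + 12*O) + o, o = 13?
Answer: 44188700033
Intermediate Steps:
Q(O) = 13 + O**2 + 12*O (Q(O) = (O**2 + 12*O) + 13 = 13 + O**2 + 12*O)
y(z) = 145 + z**2 + z*(13 + 4*z**4 + 24*z**2) (y(z) = (z**2 + (13 + (z*(z + z))**2 + 12*(z*(z + z)))*z) + 145 = (z**2 + (13 + (z*(2*z))**2 + 12*(z*(2*z)))*z) + 145 = (z**2 + (13 + (2*z**2)**2 + 12*(2*z**2))*z) + 145 = (z**2 + (13 + 4*z**4 + 24*z**2)*z) + 145 = (z**2 + z*(13 + 4*z**4 + 24*z**2)) + 145 = 145 + z**2 + z*(13 + 4*z**4 + 24*z**2))
(-22204 + y(102)) + 9242 = (-22204 + (145 + 102**2 + 102*(13 + 4*102**4 + 24*102**2))) + 9242 = (-22204 + (145 + 10404 + 102*(13 + 4*108243216 + 24*10404))) + 9242 = (-22204 + (145 + 10404 + 102*(13 + 432972864 + 249696))) + 9242 = (-22204 + (145 + 10404 + 102*433222573)) + 9242 = (-22204 + (145 + 10404 + 44188702446)) + 9242 = (-22204 + 44188712995) + 9242 = 44188690791 + 9242 = 44188700033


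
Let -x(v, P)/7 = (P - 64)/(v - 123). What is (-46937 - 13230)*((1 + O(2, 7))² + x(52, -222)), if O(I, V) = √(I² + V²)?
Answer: -110225944/71 - 120334*√53 ≈ -2.4285e+6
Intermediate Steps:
x(v, P) = -7*(-64 + P)/(-123 + v) (x(v, P) = -7*(P - 64)/(v - 123) = -7*(-64 + P)/(-123 + v))
(-46937 - 13230)*((1 + O(2, 7))² + x(52, -222)) = (-46937 - 13230)*((1 + √(2² + 7²))² + 7*(64 - 1*(-222))/(-123 + 52)) = -60167*((1 + √(4 + 49))² + 7*(64 + 222)/(-71)) = -60167*((1 + √53)² + 7*(-1/71)*286) = -60167*((1 + √53)² - 2002/71) = -60167*(-2002/71 + (1 + √53)²) = 120454334/71 - 60167*(1 + √53)²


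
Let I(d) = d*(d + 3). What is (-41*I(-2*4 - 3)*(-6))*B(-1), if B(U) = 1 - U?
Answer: 43296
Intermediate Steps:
I(d) = d*(3 + d)
(-41*I(-2*4 - 3)*(-6))*B(-1) = (-41*(-2*4 - 3)*(3 + (-2*4 - 3))*(-6))*(1 - 1*(-1)) = (-41*(-8 - 3)*(3 + (-8 - 3))*(-6))*(1 + 1) = -41*(-11*(3 - 11))*(-6)*2 = -41*(-11*(-8))*(-6)*2 = -3608*(-6)*2 = -41*(-528)*2 = 21648*2 = 43296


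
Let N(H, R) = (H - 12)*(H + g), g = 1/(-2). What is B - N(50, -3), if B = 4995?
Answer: 3114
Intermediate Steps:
g = -½ ≈ -0.50000
N(H, R) = (-12 + H)*(-½ + H) (N(H, R) = (H - 12)*(H - ½) = (-12 + H)*(-½ + H))
B - N(50, -3) = 4995 - (6 + 50² - 25/2*50) = 4995 - (6 + 2500 - 625) = 4995 - 1*1881 = 4995 - 1881 = 3114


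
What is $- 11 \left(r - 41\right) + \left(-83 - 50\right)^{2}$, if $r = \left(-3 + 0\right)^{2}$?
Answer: $18041$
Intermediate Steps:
$r = 9$ ($r = \left(-3\right)^{2} = 9$)
$- 11 \left(r - 41\right) + \left(-83 - 50\right)^{2} = - 11 \left(9 - 41\right) + \left(-83 - 50\right)^{2} = \left(-11\right) \left(-32\right) + \left(-133\right)^{2} = 352 + 17689 = 18041$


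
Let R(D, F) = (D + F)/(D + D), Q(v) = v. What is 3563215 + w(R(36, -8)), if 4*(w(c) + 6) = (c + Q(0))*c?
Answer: 4617918913/1296 ≈ 3.5632e+6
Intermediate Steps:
R(D, F) = (D + F)/(2*D) (R(D, F) = (D + F)/((2*D)) = (D + F)*(1/(2*D)) = (D + F)/(2*D))
w(c) = -6 + c²/4 (w(c) = -6 + ((c + 0)*c)/4 = -6 + (c*c)/4 = -6 + c²/4)
3563215 + w(R(36, -8)) = 3563215 + (-6 + ((½)*(36 - 8)/36)²/4) = 3563215 + (-6 + ((½)*(1/36)*28)²/4) = 3563215 + (-6 + (7/18)²/4) = 3563215 + (-6 + (¼)*(49/324)) = 3563215 + (-6 + 49/1296) = 3563215 - 7727/1296 = 4617918913/1296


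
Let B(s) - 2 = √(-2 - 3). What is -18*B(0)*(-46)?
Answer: 1656 + 828*I*√5 ≈ 1656.0 + 1851.5*I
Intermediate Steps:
B(s) = 2 + I*√5 (B(s) = 2 + √(-2 - 3) = 2 + √(-5) = 2 + I*√5)
-18*B(0)*(-46) = -18*(2 + I*√5)*(-46) = (-36 - 18*I*√5)*(-46) = 1656 + 828*I*√5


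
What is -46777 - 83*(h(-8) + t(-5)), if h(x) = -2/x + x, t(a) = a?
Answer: -182875/4 ≈ -45719.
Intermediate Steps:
h(x) = x - 2/x
-46777 - 83*(h(-8) + t(-5)) = -46777 - 83*((-8 - 2/(-8)) - 5) = -46777 - 83*((-8 - 2*(-⅛)) - 5) = -46777 - 83*((-8 + ¼) - 5) = -46777 - 83*(-31/4 - 5) = -46777 - 83*(-51)/4 = -46777 - 1*(-4233/4) = -46777 + 4233/4 = -182875/4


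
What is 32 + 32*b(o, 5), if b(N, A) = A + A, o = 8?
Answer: 352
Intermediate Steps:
b(N, A) = 2*A
32 + 32*b(o, 5) = 32 + 32*(2*5) = 32 + 32*10 = 32 + 320 = 352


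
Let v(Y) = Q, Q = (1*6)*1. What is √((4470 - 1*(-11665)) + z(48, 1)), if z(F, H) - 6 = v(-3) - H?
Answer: 3*√1794 ≈ 127.07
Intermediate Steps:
Q = 6 (Q = 6*1 = 6)
v(Y) = 6
z(F, H) = 12 - H (z(F, H) = 6 + (6 - H) = 12 - H)
√((4470 - 1*(-11665)) + z(48, 1)) = √((4470 - 1*(-11665)) + (12 - 1*1)) = √((4470 + 11665) + (12 - 1)) = √(16135 + 11) = √16146 = 3*√1794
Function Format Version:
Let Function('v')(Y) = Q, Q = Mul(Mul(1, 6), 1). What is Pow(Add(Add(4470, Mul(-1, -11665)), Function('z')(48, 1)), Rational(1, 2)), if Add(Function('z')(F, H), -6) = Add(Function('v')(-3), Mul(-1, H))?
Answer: Mul(3, Pow(1794, Rational(1, 2))) ≈ 127.07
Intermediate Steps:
Q = 6 (Q = Mul(6, 1) = 6)
Function('v')(Y) = 6
Function('z')(F, H) = Add(12, Mul(-1, H)) (Function('z')(F, H) = Add(6, Add(6, Mul(-1, H))) = Add(12, Mul(-1, H)))
Pow(Add(Add(4470, Mul(-1, -11665)), Function('z')(48, 1)), Rational(1, 2)) = Pow(Add(Add(4470, Mul(-1, -11665)), Add(12, Mul(-1, 1))), Rational(1, 2)) = Pow(Add(Add(4470, 11665), Add(12, -1)), Rational(1, 2)) = Pow(Add(16135, 11), Rational(1, 2)) = Pow(16146, Rational(1, 2)) = Mul(3, Pow(1794, Rational(1, 2)))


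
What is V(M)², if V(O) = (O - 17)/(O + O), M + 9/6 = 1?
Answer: 1225/4 ≈ 306.25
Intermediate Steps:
M = -½ (M = -3/2 + 1 = -½ ≈ -0.50000)
V(O) = (-17 + O)/(2*O) (V(O) = (-17 + O)/((2*O)) = (-17 + O)*(1/(2*O)) = (-17 + O)/(2*O))
V(M)² = ((-17 - ½)/(2*(-½)))² = ((½)*(-2)*(-35/2))² = (35/2)² = 1225/4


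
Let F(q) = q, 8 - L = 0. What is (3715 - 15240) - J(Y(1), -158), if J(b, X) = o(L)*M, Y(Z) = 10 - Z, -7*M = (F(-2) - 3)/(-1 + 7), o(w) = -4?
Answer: -242015/21 ≈ -11525.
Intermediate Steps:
L = 8 (L = 8 - 1*0 = 8 + 0 = 8)
M = 5/42 (M = -(-2 - 3)/(7*(-1 + 7)) = -(-5)/(7*6) = -⅐*(-⅚) = 5/42 ≈ 0.11905)
J(b, X) = -10/21 (J(b, X) = -4*5/42 = -10/21)
(3715 - 15240) - J(Y(1), -158) = (3715 - 15240) - 1*(-10/21) = -11525 + 10/21 = -242015/21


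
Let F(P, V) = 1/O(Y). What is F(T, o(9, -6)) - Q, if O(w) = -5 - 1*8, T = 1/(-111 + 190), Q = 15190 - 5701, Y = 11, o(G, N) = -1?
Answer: -123358/13 ≈ -9489.1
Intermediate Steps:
Q = 9489
T = 1/79 ≈ 0.012658
O(w) = -13 (O(w) = -5 - 8 = -13)
F(P, V) = -1/13 (F(P, V) = 1/(-13) = -1/13)
F(T, o(9, -6)) - Q = -1/13 - 1*9489 = -1/13 - 9489 = -123358/13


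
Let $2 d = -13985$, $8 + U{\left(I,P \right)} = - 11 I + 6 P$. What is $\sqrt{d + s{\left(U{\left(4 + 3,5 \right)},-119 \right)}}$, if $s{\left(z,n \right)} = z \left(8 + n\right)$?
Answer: $\frac{5 i \sqrt{142}}{2} \approx 29.791 i$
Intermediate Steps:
$U{\left(I,P \right)} = -8 - 11 I + 6 P$ ($U{\left(I,P \right)} = -8 - \left(- 6 P + 11 I\right) = -8 - 11 I + 6 P$)
$d = - \frac{13985}{2}$ ($d = \frac{1}{2} \left(-13985\right) = - \frac{13985}{2} \approx -6992.5$)
$\sqrt{d + s{\left(U{\left(4 + 3,5 \right)},-119 \right)}} = \sqrt{- \frac{13985}{2} + \left(-8 - 11 \left(4 + 3\right) + 6 \cdot 5\right) \left(8 - 119\right)} = \sqrt{- \frac{13985}{2} + \left(-8 - 77 + 30\right) \left(-111\right)} = \sqrt{- \frac{13985}{2} - -6105} = \sqrt{- \frac{13985}{2} + 6105} = \sqrt{- \frac{1775}{2}} = \frac{5 i \sqrt{142}}{2}$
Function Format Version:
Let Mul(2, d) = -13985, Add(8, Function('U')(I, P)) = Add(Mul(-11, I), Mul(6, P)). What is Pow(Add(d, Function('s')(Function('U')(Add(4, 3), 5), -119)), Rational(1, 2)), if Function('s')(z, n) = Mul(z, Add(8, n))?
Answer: Mul(Rational(5, 2), I, Pow(142, Rational(1, 2))) ≈ Mul(29.791, I)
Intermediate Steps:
Function('U')(I, P) = Add(-8, Mul(-11, I), Mul(6, P)) (Function('U')(I, P) = Add(-8, Add(Mul(-11, I), Mul(6, P))) = Add(-8, Mul(-11, I), Mul(6, P)))
d = Rational(-13985, 2) (d = Mul(Rational(1, 2), -13985) = Rational(-13985, 2) ≈ -6992.5)
Pow(Add(d, Function('s')(Function('U')(Add(4, 3), 5), -119)), Rational(1, 2)) = Pow(Add(Rational(-13985, 2), Mul(Add(-8, Mul(-11, Add(4, 3)), Mul(6, 5)), Add(8, -119))), Rational(1, 2)) = Pow(Add(Rational(-13985, 2), Mul(Add(-8, Mul(-11, 7), 30), -111)), Rational(1, 2)) = Pow(Add(Rational(-13985, 2), Mul(Add(-8, -77, 30), -111)), Rational(1, 2)) = Pow(Add(Rational(-13985, 2), Mul(-55, -111)), Rational(1, 2)) = Pow(Add(Rational(-13985, 2), 6105), Rational(1, 2)) = Pow(Rational(-1775, 2), Rational(1, 2)) = Mul(Rational(5, 2), I, Pow(142, Rational(1, 2)))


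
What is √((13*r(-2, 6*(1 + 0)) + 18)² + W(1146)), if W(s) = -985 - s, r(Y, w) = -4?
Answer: 5*I*√39 ≈ 31.225*I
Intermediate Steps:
√((13*r(-2, 6*(1 + 0)) + 18)² + W(1146)) = √((13*(-4) + 18)² + (-985 - 1*1146)) = √((-52 + 18)² + (-985 - 1146)) = √((-34)² - 2131) = √(1156 - 2131) = √(-975) = 5*I*√39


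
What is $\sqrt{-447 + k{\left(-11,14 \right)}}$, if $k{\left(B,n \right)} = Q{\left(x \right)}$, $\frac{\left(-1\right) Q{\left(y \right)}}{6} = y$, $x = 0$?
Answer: $i \sqrt{447} \approx 21.142 i$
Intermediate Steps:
$Q{\left(y \right)} = - 6 y$
$k{\left(B,n \right)} = 0$ ($k{\left(B,n \right)} = \left(-6\right) 0 = 0$)
$\sqrt{-447 + k{\left(-11,14 \right)}} = \sqrt{-447 + 0} = \sqrt{-447} = i \sqrt{447}$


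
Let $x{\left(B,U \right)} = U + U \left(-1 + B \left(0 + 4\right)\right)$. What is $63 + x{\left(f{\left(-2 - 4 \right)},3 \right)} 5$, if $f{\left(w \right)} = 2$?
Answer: $183$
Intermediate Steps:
$x{\left(B,U \right)} = U + U \left(-1 + 4 B\right)$ ($x{\left(B,U \right)} = U + U \left(-1 + B 4\right) = U + U \left(-1 + 4 B\right)$)
$63 + x{\left(f{\left(-2 - 4 \right)},3 \right)} 5 = 63 + 4 \cdot 2 \cdot 3 \cdot 5 = 63 + 24 \cdot 5 = 63 + 120 = 183$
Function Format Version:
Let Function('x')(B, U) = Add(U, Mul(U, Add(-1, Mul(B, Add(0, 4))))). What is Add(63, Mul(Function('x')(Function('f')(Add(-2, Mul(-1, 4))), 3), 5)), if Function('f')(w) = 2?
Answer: 183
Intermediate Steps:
Function('x')(B, U) = Add(U, Mul(U, Add(-1, Mul(4, B)))) (Function('x')(B, U) = Add(U, Mul(U, Add(-1, Mul(B, 4)))) = Add(U, Mul(U, Add(-1, Mul(4, B)))))
Add(63, Mul(Function('x')(Function('f')(Add(-2, Mul(-1, 4))), 3), 5)) = Add(63, Mul(Mul(4, 2, 3), 5)) = Add(63, Mul(24, 5)) = Add(63, 120) = 183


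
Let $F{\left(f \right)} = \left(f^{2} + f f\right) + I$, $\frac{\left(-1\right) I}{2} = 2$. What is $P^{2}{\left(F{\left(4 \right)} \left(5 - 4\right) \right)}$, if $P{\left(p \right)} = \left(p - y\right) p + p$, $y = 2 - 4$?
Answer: $753424$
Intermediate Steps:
$y = -2$
$I = -4$ ($I = \left(-2\right) 2 = -4$)
$F{\left(f \right)} = -4 + 2 f^{2}$ ($F{\left(f \right)} = \left(f^{2} + f f\right) - 4 = \left(f^{2} + f^{2}\right) - 4 = 2 f^{2} - 4 = -4 + 2 f^{2}$)
$P{\left(p \right)} = p + p \left(2 + p\right)$ ($P{\left(p \right)} = \left(p - -2\right) p + p = \left(p + 2\right) p + p = \left(2 + p\right) p + p = p \left(2 + p\right) + p = p + p \left(2 + p\right)$)
$P^{2}{\left(F{\left(4 \right)} \left(5 - 4\right) \right)} = \left(\left(-4 + 2 \cdot 4^{2}\right) \left(5 - 4\right) \left(3 + \left(-4 + 2 \cdot 4^{2}\right) \left(5 - 4\right)\right)\right)^{2} = \left(\left(-4 + 2 \cdot 16\right) 1 \left(3 + \left(-4 + 2 \cdot 16\right) 1\right)\right)^{2} = \left(\left(-4 + 32\right) 1 \left(3 + \left(-4 + 32\right) 1\right)\right)^{2} = \left(28 \cdot 1 \left(3 + 28 \cdot 1\right)\right)^{2} = \left(28 \left(3 + 28\right)\right)^{2} = \left(28 \cdot 31\right)^{2} = 868^{2} = 753424$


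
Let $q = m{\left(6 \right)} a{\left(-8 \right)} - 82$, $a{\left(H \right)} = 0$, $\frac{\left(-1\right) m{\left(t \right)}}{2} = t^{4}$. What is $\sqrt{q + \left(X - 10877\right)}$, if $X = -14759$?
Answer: $i \sqrt{25718} \approx 160.37 i$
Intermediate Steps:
$m{\left(t \right)} = - 2 t^{4}$
$q = -82$ ($q = - 2 \cdot 6^{4} \cdot 0 - 82 = \left(-2\right) 1296 \cdot 0 - 82 = \left(-2592\right) 0 - 82 = 0 - 82 = -82$)
$\sqrt{q + \left(X - 10877\right)} = \sqrt{-82 - 25636} = \sqrt{-25718} = i \sqrt{25718}$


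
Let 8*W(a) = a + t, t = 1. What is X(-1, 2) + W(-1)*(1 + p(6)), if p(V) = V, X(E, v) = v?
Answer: 2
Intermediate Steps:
W(a) = ⅛ + a/8 (W(a) = (a + 1)/8 = (1 + a)/8 = ⅛ + a/8)
X(-1, 2) + W(-1)*(1 + p(6)) = 2 + (⅛ + (⅛)*(-1))*(1 + 6) = 2 + (⅛ - ⅛)*7 = 2 + 0*7 = 2 + 0 = 2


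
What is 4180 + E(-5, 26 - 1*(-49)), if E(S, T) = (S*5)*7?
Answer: 4005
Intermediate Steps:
E(S, T) = 35*S (E(S, T) = (5*S)*7 = 35*S)
4180 + E(-5, 26 - 1*(-49)) = 4180 + 35*(-5) = 4180 - 175 = 4005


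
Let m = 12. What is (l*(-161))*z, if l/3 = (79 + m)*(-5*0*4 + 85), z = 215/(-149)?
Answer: 803241075/149 ≈ 5.3909e+6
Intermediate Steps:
z = -215/149 (z = 215*(-1/149) = -215/149 ≈ -1.4430)
l = 23205 (l = 3*((79 + 12)*(-5*0*4 + 85)) = 3*(91*(0*4 + 85)) = 3*(91*(0 + 85)) = 3*(91*85) = 3*7735 = 23205)
(l*(-161))*z = (23205*(-161))*(-215/149) = -3736005*(-215/149) = 803241075/149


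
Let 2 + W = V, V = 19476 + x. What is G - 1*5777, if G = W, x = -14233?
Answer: -536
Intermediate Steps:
V = 5243 (V = 19476 - 14233 = 5243)
W = 5241 (W = -2 + 5243 = 5241)
G = 5241
G - 1*5777 = 5241 - 1*5777 = 5241 - 5777 = -536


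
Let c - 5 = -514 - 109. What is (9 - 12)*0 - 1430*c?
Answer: 883740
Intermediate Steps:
c = -618 (c = 5 + (-514 - 109) = 5 - 623 = -618)
(9 - 12)*0 - 1430*c = (9 - 12)*0 - 1430*(-618) = -3*0 + 883740 = 0 + 883740 = 883740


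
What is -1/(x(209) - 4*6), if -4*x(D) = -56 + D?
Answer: 4/249 ≈ 0.016064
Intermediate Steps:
x(D) = 14 - D/4 (x(D) = -(-56 + D)/4 = 14 - D/4)
-1/(x(209) - 4*6) = -1/((14 - ¼*209) - 4*6) = -1/((14 - 209/4) - 24) = -1/(-153/4 - 24) = -1/(-249/4) = -1*(-4/249) = 4/249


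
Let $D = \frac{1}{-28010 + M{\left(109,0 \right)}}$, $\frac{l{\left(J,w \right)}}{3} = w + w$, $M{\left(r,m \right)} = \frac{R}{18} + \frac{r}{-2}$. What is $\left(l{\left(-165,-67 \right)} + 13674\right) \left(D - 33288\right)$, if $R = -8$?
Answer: $- \frac{31883260548240}{72167} \approx -4.418 \cdot 10^{8}$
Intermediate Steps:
$M{\left(r,m \right)} = - \frac{4}{9} - \frac{r}{2}$ ($M{\left(r,m \right)} = - \frac{8}{18} + \frac{r}{-2} = \left(-8\right) \frac{1}{18} + r \left(- \frac{1}{2}\right) = - \frac{4}{9} - \frac{r}{2}$)
$l{\left(J,w \right)} = 6 w$ ($l{\left(J,w \right)} = 3 \left(w + w\right) = 3 \cdot 2 w = 6 w$)
$D = - \frac{18}{505169}$ ($D = \frac{1}{-28010 - \frac{989}{18}} = \frac{1}{- \frac{505169}{18}} = - \frac{18}{505169} \approx -3.5632 \cdot 10^{-5}$)
$\left(l{\left(-165,-67 \right)} + 13674\right) \left(D - 33288\right) = \left(6 \left(-67\right) + 13674\right) \left(- \frac{18}{505169} - 33288\right) = \left(-402 + 13674\right) \left(- \frac{16816065690}{505169}\right) = 13272 \left(- \frac{16816065690}{505169}\right) = - \frac{31883260548240}{72167}$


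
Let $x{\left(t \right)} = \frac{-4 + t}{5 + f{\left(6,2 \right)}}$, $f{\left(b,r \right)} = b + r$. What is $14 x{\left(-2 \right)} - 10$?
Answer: $- \frac{214}{13} \approx -16.462$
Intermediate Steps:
$x{\left(t \right)} = - \frac{4}{13} + \frac{t}{13}$ ($x{\left(t \right)} = \frac{-4 + t}{5 + \left(6 + 2\right)} = \frac{-4 + t}{5 + 8} = \frac{-4 + t}{13} = \left(-4 + t\right) \frac{1}{13} = - \frac{4}{13} + \frac{t}{13}$)
$14 x{\left(-2 \right)} - 10 = 14 \left(- \frac{4}{13} + \frac{1}{13} \left(-2\right)\right) - 10 = 14 \left(- \frac{4}{13} - \frac{2}{13}\right) - 10 = 14 \left(- \frac{6}{13}\right) - 10 = - \frac{84}{13} - 10 = - \frac{214}{13}$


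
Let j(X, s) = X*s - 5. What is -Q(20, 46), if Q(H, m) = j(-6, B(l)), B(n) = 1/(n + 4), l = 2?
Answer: 6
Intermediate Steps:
B(n) = 1/(4 + n)
j(X, s) = -5 + X*s
Q(H, m) = -6 (Q(H, m) = -5 - 6/(4 + 2) = -5 - 6/6 = -5 - 6*1/6 = -5 - 1 = -6)
-Q(20, 46) = -1*(-6) = 6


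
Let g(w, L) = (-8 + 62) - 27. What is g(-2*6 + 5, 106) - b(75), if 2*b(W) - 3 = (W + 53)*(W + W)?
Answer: -19149/2 ≈ -9574.5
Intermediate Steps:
g(w, L) = 27 (g(w, L) = 54 - 27 = 27)
b(W) = 3/2 + W*(53 + W) (b(W) = 3/2 + ((W + 53)*(W + W))/2 = 3/2 + ((53 + W)*(2*W))/2 = 3/2 + (2*W*(53 + W))/2 = 3/2 + W*(53 + W))
g(-2*6 + 5, 106) - b(75) = 27 - (3/2 + 75² + 53*75) = 27 - (3/2 + 5625 + 3975) = 27 - 1*19203/2 = 27 - 19203/2 = -19149/2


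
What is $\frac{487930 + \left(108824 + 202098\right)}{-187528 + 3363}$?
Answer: $- \frac{798852}{184165} \approx -4.3377$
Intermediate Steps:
$\frac{487930 + \left(108824 + 202098\right)}{-187528 + 3363} = \frac{487930 + 310922}{-184165} = 798852 \left(- \frac{1}{184165}\right) = - \frac{798852}{184165}$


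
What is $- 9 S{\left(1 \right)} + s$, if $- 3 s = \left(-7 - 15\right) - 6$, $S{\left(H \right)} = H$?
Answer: $\frac{1}{3} \approx 0.33333$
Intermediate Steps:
$s = \frac{28}{3}$ ($s = - \frac{\left(-7 - 15\right) - 6}{3} = - \frac{-22 - 6}{3} = \left(- \frac{1}{3}\right) \left(-28\right) = \frac{28}{3} \approx 9.3333$)
$- 9 S{\left(1 \right)} + s = \left(-9\right) 1 + \frac{28}{3} = -9 + \frac{28}{3} = \frac{1}{3}$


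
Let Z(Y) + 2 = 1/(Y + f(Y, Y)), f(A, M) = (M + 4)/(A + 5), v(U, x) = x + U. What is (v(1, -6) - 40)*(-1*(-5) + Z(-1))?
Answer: 45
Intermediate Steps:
v(U, x) = U + x
f(A, M) = (4 + M)/(5 + A)
Z(Y) = -2 + 1/(Y + (4 + Y)/(5 + Y))
(v(1, -6) - 40)*(-1*(-5) + Z(-1)) = ((1 - 6) - 40)*(-1*(-5) + (-3 - 11*(-1) - 2*(-1)²)/(4 + (-1)² + 6*(-1))) = (-5 - 40)*(5 + (-3 + 11 - 2*1)/(4 + 1 - 6)) = -45*(5 + (-3 + 11 - 2)/(-1)) = -45*(5 - 1*6) = -45*(5 - 6) = -45*(-1) = 45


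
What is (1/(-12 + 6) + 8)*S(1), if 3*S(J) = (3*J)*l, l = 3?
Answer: 47/2 ≈ 23.500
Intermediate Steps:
S(J) = 3*J (S(J) = ((3*J)*3)/3 = (9*J)/3 = 3*J)
(1/(-12 + 6) + 8)*S(1) = (1/(-12 + 6) + 8)*(3*1) = (1/(-6) + 8)*3 = (-⅙ + 8)*3 = (47/6)*3 = 47/2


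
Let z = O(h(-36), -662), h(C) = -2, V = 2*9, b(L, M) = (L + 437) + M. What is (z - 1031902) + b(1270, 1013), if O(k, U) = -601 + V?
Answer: -1029765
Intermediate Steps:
b(L, M) = 437 + L + M (b(L, M) = (437 + L) + M = 437 + L + M)
V = 18
O(k, U) = -583 (O(k, U) = -601 + 18 = -583)
z = -583
(z - 1031902) + b(1270, 1013) = (-583 - 1031902) + (437 + 1270 + 1013) = -1032485 + 2720 = -1029765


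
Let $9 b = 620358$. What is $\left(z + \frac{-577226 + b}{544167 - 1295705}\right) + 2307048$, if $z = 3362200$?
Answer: $\frac{6390983717582}{1127307} \approx 5.6692 \cdot 10^{6}$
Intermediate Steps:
$b = \frac{206786}{3}$ ($b = \frac{1}{9} \cdot 620358 = \frac{206786}{3} \approx 68929.0$)
$\left(z + \frac{-577226 + b}{544167 - 1295705}\right) + 2307048 = \left(3362200 + \frac{-577226 + \frac{206786}{3}}{544167 - 1295705}\right) + 2307048 = \left(3362200 - \frac{1524892}{3 \left(-751538\right)}\right) + 2307048 = \left(3362200 - - \frac{762446}{1127307}\right) + 2307048 = \left(3362200 + \frac{762446}{1127307}\right) + 2307048 = \frac{3790232357846}{1127307} + 2307048 = \frac{6390983717582}{1127307}$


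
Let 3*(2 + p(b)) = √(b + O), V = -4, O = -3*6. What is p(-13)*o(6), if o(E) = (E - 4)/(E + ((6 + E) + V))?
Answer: -2/7 + I*√31/21 ≈ -0.28571 + 0.26513*I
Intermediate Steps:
O = -18
p(b) = -2 + √(-18 + b)/3 (p(b) = -2 + √(b - 18)/3 = -2 + √(-18 + b)/3)
o(E) = (-4 + E)/(2 + 2*E) (o(E) = (E - 4)/(E + ((6 + E) - 4)) = (-4 + E)/(E + (2 + E)) = (-4 + E)/(2 + 2*E))
p(-13)*o(6) = (-2 + √(-18 - 13)/3)*((-4 + 6)/(2*(1 + 6))) = (-2 + √(-31)/3)*((½)*2/7) = (-2 + (I*√31)/3)*((½)*(⅐)*2) = (-2 + I*√31/3)*(⅐) = -2/7 + I*√31/21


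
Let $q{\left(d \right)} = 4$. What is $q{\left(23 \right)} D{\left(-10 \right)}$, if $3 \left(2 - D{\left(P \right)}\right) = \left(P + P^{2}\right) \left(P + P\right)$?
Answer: $2408$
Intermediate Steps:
$D{\left(P \right)} = 2 - \frac{2 P \left(P + P^{2}\right)}{3}$ ($D{\left(P \right)} = 2 - \frac{\left(P + P^{2}\right) \left(P + P\right)}{3} = 2 - \frac{\left(P + P^{2}\right) 2 P}{3} = 2 - \frac{2 P \left(P + P^{2}\right)}{3}$)
$q{\left(23 \right)} D{\left(-10 \right)} = 4 \left(2 - \frac{2 \left(-10\right)^{2}}{3} - \frac{2 \left(-10\right)^{3}}{3}\right) = 4 \left(2 - \frac{200}{3} - - \frac{2000}{3}\right) = 4 \left(2 - \frac{200}{3} + \frac{2000}{3}\right) = 4 \cdot 602 = 2408$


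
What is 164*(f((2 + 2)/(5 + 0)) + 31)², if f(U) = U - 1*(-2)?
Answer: 4684004/25 ≈ 1.8736e+5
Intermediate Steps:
f(U) = 2 + U (f(U) = U + 2 = 2 + U)
164*(f((2 + 2)/(5 + 0)) + 31)² = 164*((2 + (2 + 2)/(5 + 0)) + 31)² = 164*((2 + 4/5) + 31)² = 164*((2 + 4*(⅕)) + 31)² = 164*((2 + ⅘) + 31)² = 164*(14/5 + 31)² = 164*(169/5)² = 164*(28561/25) = 4684004/25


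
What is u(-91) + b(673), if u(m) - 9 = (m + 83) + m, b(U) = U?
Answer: 583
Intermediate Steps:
u(m) = 92 + 2*m (u(m) = 9 + ((m + 83) + m) = 9 + ((83 + m) + m) = 9 + (83 + 2*m) = 92 + 2*m)
u(-91) + b(673) = (92 + 2*(-91)) + 673 = (92 - 182) + 673 = -90 + 673 = 583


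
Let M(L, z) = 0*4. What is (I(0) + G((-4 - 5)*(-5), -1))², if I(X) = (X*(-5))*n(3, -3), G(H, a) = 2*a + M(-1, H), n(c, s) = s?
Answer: 4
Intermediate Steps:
M(L, z) = 0
G(H, a) = 2*a (G(H, a) = 2*a + 0 = 2*a)
I(X) = 15*X (I(X) = (X*(-5))*(-3) = -5*X*(-3) = 15*X)
(I(0) + G((-4 - 5)*(-5), -1))² = (15*0 + 2*(-1))² = (0 - 2)² = (-2)² = 4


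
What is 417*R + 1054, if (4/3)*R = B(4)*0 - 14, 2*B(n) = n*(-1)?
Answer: -6649/2 ≈ -3324.5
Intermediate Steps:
B(n) = -n/2 (B(n) = (n*(-1))/2 = (-n)/2 = -n/2)
R = -21/2 (R = 3*(-1/2*4*0 - 14)/4 = 3*(-2*0 - 14)/4 = 3*(0 - 14)/4 = (3/4)*(-14) = -21/2 ≈ -10.500)
417*R + 1054 = 417*(-21/2) + 1054 = -8757/2 + 1054 = -6649/2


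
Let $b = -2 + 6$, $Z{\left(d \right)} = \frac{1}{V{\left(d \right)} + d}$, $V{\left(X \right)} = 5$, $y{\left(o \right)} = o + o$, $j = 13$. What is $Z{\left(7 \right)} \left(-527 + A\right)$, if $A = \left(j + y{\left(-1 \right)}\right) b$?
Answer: $- \frac{161}{4} \approx -40.25$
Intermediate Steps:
$y{\left(o \right)} = 2 o$
$Z{\left(d \right)} = \frac{1}{5 + d}$
$b = 4$
$A = 44$ ($A = \left(13 + 2 \left(-1\right)\right) 4 = \left(13 - 2\right) 4 = 11 \cdot 4 = 44$)
$Z{\left(7 \right)} \left(-527 + A\right) = \frac{-527 + 44}{5 + 7} = \frac{1}{12} \left(-483\right) = - \frac{161}{4}$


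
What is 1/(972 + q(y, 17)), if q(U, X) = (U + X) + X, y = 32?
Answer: 1/1038 ≈ 0.00096339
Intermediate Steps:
q(U, X) = U + 2*X
1/(972 + q(y, 17)) = 1/(972 + (32 + 2*17)) = 1/(972 + (32 + 34)) = 1/(972 + 66) = 1/1038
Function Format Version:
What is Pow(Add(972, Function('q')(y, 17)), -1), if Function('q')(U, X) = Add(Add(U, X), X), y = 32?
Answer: Rational(1, 1038) ≈ 0.00096339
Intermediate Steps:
Function('q')(U, X) = Add(U, Mul(2, X))
Pow(Add(972, Function('q')(y, 17)), -1) = Pow(Add(972, Add(32, Mul(2, 17))), -1) = Pow(Add(972, Add(32, 34)), -1) = Pow(Add(972, 66), -1) = Pow(1038, -1) = Rational(1, 1038)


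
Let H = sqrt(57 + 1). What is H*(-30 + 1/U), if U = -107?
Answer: -3211*sqrt(58)/107 ≈ -228.54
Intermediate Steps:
H = sqrt(58) ≈ 7.6158
H*(-30 + 1/U) = sqrt(58)*(-30 + 1/(-107)) = sqrt(58)*(-30 - 1/107) = sqrt(58)*(-3211/107) = -3211*sqrt(58)/107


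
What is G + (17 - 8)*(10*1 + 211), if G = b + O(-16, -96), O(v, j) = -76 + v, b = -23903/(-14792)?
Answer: 28084327/14792 ≈ 1898.6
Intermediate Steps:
b = 23903/14792 (b = -23903*(-1/14792) = 23903/14792 ≈ 1.6159)
G = -1336961/14792 (G = 23903/14792 + (-76 - 16) = 23903/14792 - 92 = -1336961/14792 ≈ -90.384)
G + (17 - 8)*(10*1 + 211) = -1336961/14792 + (17 - 8)*(10*1 + 211) = -1336961/14792 + 9*(10 + 211) = -1336961/14792 + 9*221 = -1336961/14792 + 1989 = 28084327/14792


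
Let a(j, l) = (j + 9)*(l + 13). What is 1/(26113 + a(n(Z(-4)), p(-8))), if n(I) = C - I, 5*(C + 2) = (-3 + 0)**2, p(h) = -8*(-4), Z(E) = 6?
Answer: 1/26239 ≈ 3.8111e-5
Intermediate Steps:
p(h) = 32
C = -1/5 (C = -2 + (-3 + 0)**2/5 = -2 + (1/5)*(-3)**2 = -2 + (1/5)*9 = -2 + 9/5 = -1/5 ≈ -0.20000)
n(I) = -1/5 - I
a(j, l) = (9 + j)*(13 + l)
1/(26113 + a(n(Z(-4)), p(-8))) = 1/(26113 + (117 + 9*32 + 13*(-1/5 - 1*6) + (-1/5 - 1*6)*32)) = 1/(26113 + (117 + 288 + 13*(-1/5 - 6) + (-1/5 - 6)*32)) = 1/(26113 + (117 + 288 + 13*(-31/5) - 31/5*32)) = 1/(26113 + (117 + 288 - 403/5 - 992/5)) = 1/(26113 + 126) = 1/26239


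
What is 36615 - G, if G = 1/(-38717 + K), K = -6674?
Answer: 1661991466/45391 ≈ 36615.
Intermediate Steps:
G = -1/45391 (G = 1/(-38717 - 6674) = 1/(-45391) = -1/45391 ≈ -2.2031e-5)
36615 - G = 36615 - 1*(-1/45391) = 36615 + 1/45391 = 1661991466/45391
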